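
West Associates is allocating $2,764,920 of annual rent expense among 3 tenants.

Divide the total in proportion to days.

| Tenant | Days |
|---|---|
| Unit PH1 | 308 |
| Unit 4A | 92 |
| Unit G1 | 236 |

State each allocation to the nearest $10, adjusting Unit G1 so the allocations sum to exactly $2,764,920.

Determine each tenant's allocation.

Unit PH1: $1,338,990; Unit 4A: $399,960; Unit G1: $1,025,970

Sum of days: 636.
Raw shares: Unit PH1 308/636 × $2,764,920 = 1,338,986.42; Unit 4A 92/636 × $2,764,920 = 399,956.98; Unit G1 236/636 × $2,764,920 = 1,025,976.60.
After rounding ($10): Unit PH1 $1,338,990; Unit 4A $399,960; Unit G1 $1,025,980. Sum = $2,764,930.
Difference $2,764,920 − $2,764,930 = −$10 applied to Unit G1: Unit G1 becomes $1,025,970.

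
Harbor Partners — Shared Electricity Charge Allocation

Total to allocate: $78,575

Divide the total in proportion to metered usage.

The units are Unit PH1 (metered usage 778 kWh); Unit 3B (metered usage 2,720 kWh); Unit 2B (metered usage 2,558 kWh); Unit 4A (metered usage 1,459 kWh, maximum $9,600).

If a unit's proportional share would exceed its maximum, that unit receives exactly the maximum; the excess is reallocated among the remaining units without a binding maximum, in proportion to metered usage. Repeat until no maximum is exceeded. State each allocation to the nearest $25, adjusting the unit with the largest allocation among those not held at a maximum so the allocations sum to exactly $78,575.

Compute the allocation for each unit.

Total metered usage = 7,515.
Unconstrained shares: Unit PH1 8,134.58; Unit 3B 28,439.65; Unit 2B 26,745.82; Unit 4A 15,254.95.
Cap binds for Unit 4A ($9,600); residual $68,975 reallocated over remaining metered usage 6,056.
Shares after redistribution: Unit PH1 8,861.06 → $8,850; Unit 3B 30,979.52 → $30,975; Unit 2B 29,134.42 → $29,125.
Rounding difference +$25 applied to Unit 3B → $31,000.

Unit PH1: $8,850; Unit 3B: $31,000; Unit 2B: $29,125; Unit 4A: $9,600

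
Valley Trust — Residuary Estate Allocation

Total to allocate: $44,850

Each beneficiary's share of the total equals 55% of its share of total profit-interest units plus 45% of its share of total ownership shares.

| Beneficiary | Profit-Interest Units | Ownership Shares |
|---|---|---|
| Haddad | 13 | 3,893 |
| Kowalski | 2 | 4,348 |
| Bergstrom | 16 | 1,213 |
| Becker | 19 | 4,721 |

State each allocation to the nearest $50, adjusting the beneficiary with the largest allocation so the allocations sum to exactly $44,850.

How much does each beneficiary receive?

Totals — profit-interest units 50, ownership shares 14,175.
Combined weights (55% profit-interest units + 45% ownership shares): Haddad 0.2666; Kowalski 0.1600; Bergstrom 0.2145; Becker 0.3589.
Raw shares: Haddad 11,956.44; Kowalski 7,177.42; Bergstrom 9,620.68; Becker 16,095.45.
Rounded to nearest $50: Haddad $11,950; Kowalski $7,200; Bergstrom $9,600; Becker $16,100. Sum = $44,850.
No rounding difference to absorb.

Haddad: $11,950 · Kowalski: $7,200 · Bergstrom: $9,600 · Becker: $16,100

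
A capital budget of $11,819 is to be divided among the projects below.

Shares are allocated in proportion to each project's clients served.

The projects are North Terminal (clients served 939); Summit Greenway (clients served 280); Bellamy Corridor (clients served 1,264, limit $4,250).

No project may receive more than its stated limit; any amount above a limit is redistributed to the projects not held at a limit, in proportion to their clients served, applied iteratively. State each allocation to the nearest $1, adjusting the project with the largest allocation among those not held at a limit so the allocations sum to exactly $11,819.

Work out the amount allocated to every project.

North Terminal: $5,830 · Summit Greenway: $1,739 · Bellamy Corridor: $4,250

Clients served total: 2,483.
Unconstrained shares: North Terminal 4,469.61; Summit Greenway 1,332.79; Bellamy Corridor 6,016.60.
Held at cap: Bellamy Corridor ($4,250); remaining pool $7,569 reallocated over remaining clients served 1,219.
Shares after redistribution: North Terminal 5,830.43 → $5,830; Summit Greenway 1,738.57 → $1,739.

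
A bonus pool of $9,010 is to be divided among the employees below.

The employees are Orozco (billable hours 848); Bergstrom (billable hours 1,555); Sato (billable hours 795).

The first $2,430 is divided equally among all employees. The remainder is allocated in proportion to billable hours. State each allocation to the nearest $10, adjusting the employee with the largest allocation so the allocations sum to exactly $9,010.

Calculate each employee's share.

Orozco: $2,550 | Bergstrom: $4,010 | Sato: $2,450

$2,430 shared equally gives $810 per employee.
Remainder $6,580 by billable hours (total 3,198): Orozco 1,744.79 → $1,740; Bergstrom 3,199.47 → $3,200; Sato 1,635.74 → $1,640.
Totals: Orozco $810 + $1,740 = $2,550; Bergstrom $810 + $3,200 = $4,010; Sato $810 + $1,640 = $2,450.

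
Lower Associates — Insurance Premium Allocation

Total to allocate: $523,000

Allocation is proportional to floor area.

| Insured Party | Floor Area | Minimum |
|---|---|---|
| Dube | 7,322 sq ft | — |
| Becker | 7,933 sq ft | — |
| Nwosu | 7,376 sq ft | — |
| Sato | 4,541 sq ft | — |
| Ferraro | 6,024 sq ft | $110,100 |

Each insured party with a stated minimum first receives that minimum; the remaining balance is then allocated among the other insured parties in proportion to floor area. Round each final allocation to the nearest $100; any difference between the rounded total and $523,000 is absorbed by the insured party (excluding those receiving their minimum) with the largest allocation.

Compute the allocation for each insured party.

Minimums first: Ferraro $110,100. Remaining pool $412,900.
Remaining pool split over remaining floor area 27,172: Dube 111,263.57 → $111,300; Becker 120,548.20 → $120,500; Nwosu 112,084.15 → $112,100; Sato 69,004.08 → $69,000.

Dube: $111,300 · Becker: $120,500 · Nwosu: $112,100 · Sato: $69,000 · Ferraro: $110,100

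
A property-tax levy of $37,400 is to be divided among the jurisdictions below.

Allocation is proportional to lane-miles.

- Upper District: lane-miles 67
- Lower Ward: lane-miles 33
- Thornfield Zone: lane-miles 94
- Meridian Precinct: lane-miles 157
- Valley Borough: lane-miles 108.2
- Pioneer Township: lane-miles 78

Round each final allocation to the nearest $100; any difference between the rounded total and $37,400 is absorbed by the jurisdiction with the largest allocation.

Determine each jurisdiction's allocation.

Combined lane-miles = 537.2.
Pro-rata amounts: Upper District 67/537.2 × $37,400 = 4,664.56; Lower Ward 33/537.2 × $37,400 = 2,297.47; Thornfield Zone 94/537.2 × $37,400 = 6,544.30; Meridian Precinct 157/537.2 × $37,400 = 10,930.38; Valley Borough 108.2/537.2 × $37,400 = 7,532.91; Pioneer Township 78/537.2 × $37,400 = 5,430.38.
After rounding ($100): Upper District $4,700; Lower Ward $2,300; Thornfield Zone $6,500; Meridian Precinct $10,900; Valley Borough $7,500; Pioneer Township $5,400. Sum = $37,300.
Difference $37,400 − $37,300 = +$100 applied to largest allocation (Meridian Precinct): Meridian Precinct becomes $11,000.

Upper District: $4,700; Lower Ward: $2,300; Thornfield Zone: $6,500; Meridian Precinct: $11,000; Valley Borough: $7,500; Pioneer Township: $5,400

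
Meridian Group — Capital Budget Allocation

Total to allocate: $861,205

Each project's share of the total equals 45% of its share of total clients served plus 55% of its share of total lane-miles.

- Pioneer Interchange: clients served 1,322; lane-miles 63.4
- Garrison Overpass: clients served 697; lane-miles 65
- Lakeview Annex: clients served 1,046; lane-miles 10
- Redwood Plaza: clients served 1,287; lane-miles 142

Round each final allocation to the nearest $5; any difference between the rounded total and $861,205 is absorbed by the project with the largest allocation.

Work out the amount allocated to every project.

Clients served total 4,352; lane-miles total 280.4.
Blended shares (45% clients served + 55% lane-miles): Pioneer Interchange 0.2611; Garrison Overpass 0.1996; Lakeview Annex 0.1278; Redwood Plaza 0.4116.
Pro-rata amounts: Pioneer Interchange 224,820.87; Garrison Overpass 171,867.88; Lakeview Annex 110,037.89; Redwood Plaza 354,478.37.
At nearest $5: Pioneer Interchange $224,820; Garrison Overpass $171,870; Lakeview Annex $110,040; Redwood Plaza $354,480. Sum = $861,210.
Difference $861,205 − $861,210 = −$5 applied to largest allocation (Redwood Plaza): Redwood Plaza becomes $354,475.

Pioneer Interchange: $224,820 | Garrison Overpass: $171,870 | Lakeview Annex: $110,040 | Redwood Plaza: $354,475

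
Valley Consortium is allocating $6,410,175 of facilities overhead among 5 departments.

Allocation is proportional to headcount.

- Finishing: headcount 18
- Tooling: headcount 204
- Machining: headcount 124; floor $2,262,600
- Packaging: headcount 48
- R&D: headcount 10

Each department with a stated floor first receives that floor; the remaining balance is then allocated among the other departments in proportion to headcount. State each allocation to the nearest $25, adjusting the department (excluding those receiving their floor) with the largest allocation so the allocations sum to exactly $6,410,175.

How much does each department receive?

Finishing: $266,625 | Tooling: $3,021,800 | Machining: $2,262,600 | Packaging: $711,025 | R&D: $148,125

Guaranteed amounts: Machining $2,262,600. Residual $4,147,575.
Residual split over remaining headcount 280: Finishing 266,629.82 → $266,625; Tooling 3,021,804.64 → $3,021,800; Packaging 711,012.86 → $711,025; R&D 148,127.68 → $148,125.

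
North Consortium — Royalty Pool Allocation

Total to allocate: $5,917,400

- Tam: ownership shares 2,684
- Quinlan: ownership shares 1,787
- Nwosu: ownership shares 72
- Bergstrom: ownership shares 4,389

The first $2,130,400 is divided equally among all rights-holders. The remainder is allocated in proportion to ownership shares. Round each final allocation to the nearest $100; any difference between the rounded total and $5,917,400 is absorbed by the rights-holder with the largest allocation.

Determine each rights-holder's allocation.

Equal tier: $2,130,400 ÷ 4 = $532,600 apiece.
Remainder $3,787,000 by ownership shares (total 8,932): Tam 1,137,965.52 → $1,138,000; Quinlan 757,654.39 → $757,700; Nwosu 30,526.65 → $30,500; Bergstrom 1,860,853.45 → $1,860,900.
Rounding difference −$100 on remainder applied to Bergstrom.
Totals: Tam $532,600 + $1,138,000 = $1,670,600; Quinlan $532,600 + $757,700 = $1,290,300; Nwosu $532,600 + $30,500 = $563,100; Bergstrom $532,600 + $1,860,800 = $2,393,400.

Tam: $1,670,600 · Quinlan: $1,290,300 · Nwosu: $563,100 · Bergstrom: $2,393,400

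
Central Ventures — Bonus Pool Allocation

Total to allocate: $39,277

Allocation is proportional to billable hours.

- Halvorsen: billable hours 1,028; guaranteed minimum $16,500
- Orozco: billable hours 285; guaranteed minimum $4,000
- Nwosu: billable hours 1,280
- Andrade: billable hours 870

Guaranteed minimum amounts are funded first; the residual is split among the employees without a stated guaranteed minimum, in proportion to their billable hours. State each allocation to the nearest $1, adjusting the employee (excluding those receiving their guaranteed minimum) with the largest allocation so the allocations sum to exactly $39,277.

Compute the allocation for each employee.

Halvorsen: $16,500 · Orozco: $4,000 · Nwosu: $11,179 · Andrade: $7,598

Minimums first: Halvorsen $16,500; Orozco $4,000. Remaining pool $18,777.
Remaining pool split over remaining billable hours 2,150: Nwosu 11,178.87 → $11,179; Andrade 7,598.13 → $7,598.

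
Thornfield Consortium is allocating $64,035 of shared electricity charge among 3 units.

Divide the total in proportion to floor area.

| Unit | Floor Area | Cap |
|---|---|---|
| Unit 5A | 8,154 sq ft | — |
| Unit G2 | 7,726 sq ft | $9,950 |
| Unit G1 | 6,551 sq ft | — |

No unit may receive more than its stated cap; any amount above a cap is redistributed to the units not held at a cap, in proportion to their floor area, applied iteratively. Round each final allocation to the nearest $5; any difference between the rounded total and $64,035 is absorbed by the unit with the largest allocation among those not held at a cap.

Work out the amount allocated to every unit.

Floor area total: 22,431.
Unconstrained shares: Unit 5A 23,277.67; Unit G2 22,055.83; Unit G1 18,701.50.
Cap binds for Unit G2 ($9,950); residual $54,085 reallocated over remaining floor area 14,705.
Shares after redistribution: Unit 5A 29,990.42 → $29,990; Unit G1 24,094.58 → $24,095.

Unit 5A: $29,990 | Unit G2: $9,950 | Unit G1: $24,095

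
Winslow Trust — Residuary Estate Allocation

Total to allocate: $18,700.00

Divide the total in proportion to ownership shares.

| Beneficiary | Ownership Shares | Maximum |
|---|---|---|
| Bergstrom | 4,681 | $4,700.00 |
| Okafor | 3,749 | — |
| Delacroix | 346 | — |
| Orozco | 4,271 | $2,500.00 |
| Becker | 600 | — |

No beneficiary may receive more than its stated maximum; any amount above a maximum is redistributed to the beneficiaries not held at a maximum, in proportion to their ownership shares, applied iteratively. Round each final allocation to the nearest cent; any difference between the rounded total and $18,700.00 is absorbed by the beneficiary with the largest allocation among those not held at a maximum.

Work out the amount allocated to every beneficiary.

Bergstrom: $4,700.00; Okafor: $9,182.85; Delacroix: $847.50; Orozco: $2,500.00; Becker: $1,469.65

Total ownership shares = 13,647.
Pro-rata shares before constraints: Bergstrom 6,414.2083; Okafor 5,137.1217; Delacroix 474.1115; Orozco 5,852.3998; Becker 822.1587.
Capped: Bergstrom ($4,700.00), Orozco ($2,500.00); remaining pool $11,500.00 reallocated over remaining ownership shares 4,695.
Shares after redistribution: Okafor 9,182.8541 → $9,182.85; Delacroix 847.4973 → $847.50; Becker 1,469.6486 → $1,469.65.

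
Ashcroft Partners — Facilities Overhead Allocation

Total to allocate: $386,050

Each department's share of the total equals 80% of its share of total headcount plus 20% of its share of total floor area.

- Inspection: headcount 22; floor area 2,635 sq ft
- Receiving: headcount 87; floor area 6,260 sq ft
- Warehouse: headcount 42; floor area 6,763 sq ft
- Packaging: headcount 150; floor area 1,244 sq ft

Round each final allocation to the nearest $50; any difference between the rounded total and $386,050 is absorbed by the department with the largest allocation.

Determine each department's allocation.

Totals — headcount 301, floor area 16,902.
Blended shares (80% headcount + 20% floor area): Inspection 0.0897; Receiving 0.3053; Warehouse 0.1917; Packaging 0.4134.
Pro-rata amounts: Inspection 34,609.96; Receiving 117,862.34; Warehouse 73,988.00; Packaging 159,589.69.
Rounded to nearest $50: Inspection $34,600; Receiving $117,850; Warehouse $74,000; Packaging $159,600. Sum = $386,050.
Rounded total matches; no reconciliation needed.

Inspection: $34,600 | Receiving: $117,850 | Warehouse: $74,000 | Packaging: $159,600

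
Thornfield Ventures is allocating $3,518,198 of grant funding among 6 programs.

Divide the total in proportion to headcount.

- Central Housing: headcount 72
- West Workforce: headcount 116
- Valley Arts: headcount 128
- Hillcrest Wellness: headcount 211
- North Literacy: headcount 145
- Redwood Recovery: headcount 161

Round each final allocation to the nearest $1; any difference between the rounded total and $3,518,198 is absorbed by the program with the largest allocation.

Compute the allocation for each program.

Central Housing: $304,094 · West Workforce: $489,929 · Valley Arts: $540,611 · Hillcrest Wellness: $891,165 · North Literacy: $612,411 · Redwood Recovery: $679,988

Total headcount = 833.
Pro-rata amounts: Central Housing 72/833 × $3,518,198 = 304,093.94; West Workforce 116/833 × $3,518,198 = 489,929.13; Valley Arts 128/833 × $3,518,198 = 540,611.46; Hillcrest Wellness 211/833 × $3,518,198 = 891,164.20; North Literacy 145/833 × $3,518,198 = 612,411.42; Redwood Recovery 161/833 × $3,518,198 = 679,987.85.
After rounding ($1): Central Housing $304,094; West Workforce $489,929; Valley Arts $540,611; Hillcrest Wellness $891,164; North Literacy $612,411; Redwood Recovery $679,988. Sum = $3,518,197.
Difference $3,518,198 − $3,518,197 = +$1 applied to largest allocation (Hillcrest Wellness): Hillcrest Wellness becomes $891,165.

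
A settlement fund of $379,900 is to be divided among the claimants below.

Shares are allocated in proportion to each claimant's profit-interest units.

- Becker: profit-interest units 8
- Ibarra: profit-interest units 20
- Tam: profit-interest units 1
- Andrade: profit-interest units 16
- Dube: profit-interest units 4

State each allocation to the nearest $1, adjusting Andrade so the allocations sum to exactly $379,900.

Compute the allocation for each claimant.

Becker: $62,024 · Ibarra: $155,061 · Tam: $7,753 · Andrade: $124,050 · Dube: $31,012

Profit-interest units total: 49.
Unrounded shares: Becker 8/49 × $379,900 = 62,024.49; Ibarra 20/49 × $379,900 = 155,061.22; Tam 1/49 × $379,900 = 7,753.06; Andrade 16/49 × $379,900 = 124,048.98; Dube 4/49 × $379,900 = 31,012.24.
Rounded to nearest $1: Becker $62,024; Ibarra $155,061; Tam $7,753; Andrade $124,049; Dube $31,012. Sum = $379,899.
Difference $379,900 − $379,899 = +$1 applied to Andrade: Andrade becomes $124,050.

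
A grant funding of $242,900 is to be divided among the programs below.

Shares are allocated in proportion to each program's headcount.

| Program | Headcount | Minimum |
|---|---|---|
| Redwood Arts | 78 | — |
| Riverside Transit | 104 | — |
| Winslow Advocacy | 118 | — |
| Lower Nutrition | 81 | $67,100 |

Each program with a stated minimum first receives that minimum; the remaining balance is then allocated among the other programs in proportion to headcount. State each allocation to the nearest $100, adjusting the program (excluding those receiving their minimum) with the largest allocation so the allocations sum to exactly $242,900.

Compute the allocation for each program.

Guaranteed amounts: Lower Nutrition $67,100. Balance $175,800.
Balance split over remaining headcount 300: Redwood Arts 45,708.00 → $45,700; Riverside Transit 60,944.00 → $60,900; Winslow Advocacy 69,148.00 → $69,100.
Rounding difference +$100 applied to Winslow Advocacy → $69,200.

Redwood Arts: $45,700; Riverside Transit: $60,900; Winslow Advocacy: $69,200; Lower Nutrition: $67,100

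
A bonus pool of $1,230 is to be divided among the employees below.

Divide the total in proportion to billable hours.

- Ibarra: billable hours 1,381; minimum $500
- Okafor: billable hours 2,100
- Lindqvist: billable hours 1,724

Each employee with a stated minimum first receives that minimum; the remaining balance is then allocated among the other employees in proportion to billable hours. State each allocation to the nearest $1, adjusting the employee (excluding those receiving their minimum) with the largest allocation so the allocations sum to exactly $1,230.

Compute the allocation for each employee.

Ibarra: $500 | Okafor: $401 | Lindqvist: $329

Minimums first: Ibarra $500. Balance $730.
Balance split over remaining billable hours 3,824: Okafor 400.89 → $401; Lindqvist 329.11 → $329.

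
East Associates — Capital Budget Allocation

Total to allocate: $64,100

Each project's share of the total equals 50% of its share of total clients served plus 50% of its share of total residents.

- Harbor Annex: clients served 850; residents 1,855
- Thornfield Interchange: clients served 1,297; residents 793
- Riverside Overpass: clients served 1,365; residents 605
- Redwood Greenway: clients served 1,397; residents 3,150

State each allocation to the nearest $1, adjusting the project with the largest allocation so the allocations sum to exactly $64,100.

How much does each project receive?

Totals — clients served 4,909, residents 6,403.
Combined weights (50% clients served + 50% residents): Harbor Annex 0.2314; Thornfield Interchange 0.1940; Riverside Overpass 0.1863; Redwood Greenway 0.3883.
Unrounded shares: Harbor Annex 14,834.64; Thornfield Interchange 12,437.22; Riverside Overpass 11,940.15; Redwood Greenway 24,887.99.
At nearest $1: Harbor Annex $14,835; Thornfield Interchange $12,437; Riverside Overpass $11,940; Redwood Greenway $24,888. Sum = $64,100.
Sum already equals the total — no adjustment.

Harbor Annex: $14,835 · Thornfield Interchange: $12,437 · Riverside Overpass: $11,940 · Redwood Greenway: $24,888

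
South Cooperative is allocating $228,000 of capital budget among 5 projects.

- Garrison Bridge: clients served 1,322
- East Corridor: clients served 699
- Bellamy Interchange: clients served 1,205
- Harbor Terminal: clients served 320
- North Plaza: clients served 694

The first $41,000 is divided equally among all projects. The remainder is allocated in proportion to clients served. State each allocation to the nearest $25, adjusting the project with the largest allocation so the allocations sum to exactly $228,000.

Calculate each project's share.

Garrison Bridge: $66,500 | East Corridor: $39,025 | Bellamy Interchange: $61,350 | Harbor Terminal: $22,325 | North Plaza: $38,800

Equal tier: $41,000 ÷ 5 = $8,200 apiece.
Remainder $187,000 by clients served (total 4,240): Garrison Bridge 58,305.19 → $58,300; East Corridor 30,828.54 → $30,825; Bellamy Interchange 53,145.05 → $53,150; Harbor Terminal 14,113.21 → $14,125; North Plaza 30,608.02 → $30,600.
Totals: Garrison Bridge $8,200 + $58,300 = $66,500; East Corridor $8,200 + $30,825 = $39,025; Bellamy Interchange $8,200 + $53,150 = $61,350; Harbor Terminal $8,200 + $14,125 = $22,325; North Plaza $8,200 + $30,600 = $38,800.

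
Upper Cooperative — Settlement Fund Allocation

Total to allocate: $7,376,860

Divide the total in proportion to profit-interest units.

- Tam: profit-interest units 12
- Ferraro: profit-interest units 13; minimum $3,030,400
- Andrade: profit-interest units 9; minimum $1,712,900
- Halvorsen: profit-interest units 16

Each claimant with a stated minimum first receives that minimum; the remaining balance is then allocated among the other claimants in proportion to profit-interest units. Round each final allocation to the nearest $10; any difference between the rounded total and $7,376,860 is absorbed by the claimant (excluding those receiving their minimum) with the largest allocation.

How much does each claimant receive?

Tam: $1,128,670; Ferraro: $3,030,400; Andrade: $1,712,900; Halvorsen: $1,504,890

Minimums first: Ferraro $3,030,400; Andrade $1,712,900. Remaining pool $2,633,560.
Remaining pool split over remaining profit-interest units 28: Tam 1,128,668.57 → $1,128,670; Halvorsen 1,504,891.43 → $1,504,890.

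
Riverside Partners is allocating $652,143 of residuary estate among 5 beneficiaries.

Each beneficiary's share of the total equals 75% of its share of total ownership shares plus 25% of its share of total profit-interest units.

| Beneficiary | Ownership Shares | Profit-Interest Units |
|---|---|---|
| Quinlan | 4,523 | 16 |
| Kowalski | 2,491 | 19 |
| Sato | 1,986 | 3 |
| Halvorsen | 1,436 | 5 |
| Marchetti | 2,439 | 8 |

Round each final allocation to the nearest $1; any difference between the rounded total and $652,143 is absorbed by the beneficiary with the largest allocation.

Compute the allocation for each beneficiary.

Quinlan: $222,973 · Kowalski: $155,369 · Sato: $85,036 · Halvorsen: $70,536 · Marchetti: $118,229

Ownership shares total 12,875; profit-interest units total 51.
Composite weights (75% ownership shares + 25% profit-interest units): Quinlan 0.3419; Kowalski 0.2382; Sato 0.1304; Halvorsen 0.1082; Marchetti 0.1813.
Raw shares: Quinlan 222,972.32; Kowalski 155,369.19; Sato 85,036.32; Halvorsen 70,535.98; Marchetti 118,229.19.
At nearest $1: Quinlan $222,972; Kowalski $155,369; Sato $85,036; Halvorsen $70,536; Marchetti $118,229. Sum = $652,142.
Difference $652,143 − $652,142 = +$1 applied to largest allocation (Quinlan): Quinlan becomes $222,973.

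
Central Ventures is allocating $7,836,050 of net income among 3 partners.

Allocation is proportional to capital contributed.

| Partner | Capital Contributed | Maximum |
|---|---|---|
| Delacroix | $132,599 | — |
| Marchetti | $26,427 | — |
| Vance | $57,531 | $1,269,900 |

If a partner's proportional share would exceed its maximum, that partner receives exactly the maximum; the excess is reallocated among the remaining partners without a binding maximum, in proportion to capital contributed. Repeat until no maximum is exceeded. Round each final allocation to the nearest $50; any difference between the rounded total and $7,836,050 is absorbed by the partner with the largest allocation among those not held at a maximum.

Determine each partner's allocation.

Combined capital contributed = 216,557.
Unconstrained shares: Delacroix 4,798,054.99; Marchetti 956,253.06; Vance 2,081,741.96.
Capped: Vance ($1,269,900); balance $6,566,150 reallocated over remaining capital contributed 159,026.
Redistributed shares: Delacroix 5,474,984.74 → $5,475,000; Marchetti 1,091,165.26 → $1,091,150.

Delacroix: $5,475,000 · Marchetti: $1,091,150 · Vance: $1,269,900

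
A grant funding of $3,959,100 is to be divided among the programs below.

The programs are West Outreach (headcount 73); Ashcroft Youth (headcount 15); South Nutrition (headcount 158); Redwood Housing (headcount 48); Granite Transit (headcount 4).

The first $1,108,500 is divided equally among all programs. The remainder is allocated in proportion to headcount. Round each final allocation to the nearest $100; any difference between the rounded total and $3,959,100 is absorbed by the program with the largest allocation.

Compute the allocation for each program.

$1,108,500 shared equally gives $221,700 per program.
Remainder $2,850,600 by headcount (total 298): West Outreach 698,301.34 → $698,300; Ashcroft Youth 143,486.58 → $143,500; South Nutrition 1,511,391.95 → $1,511,400; Redwood Housing 459,157.05 → $459,200; Granite Transit 38,263.09 → $38,300.
Rounding difference −$100 on remainder applied to South Nutrition.
Totals: West Outreach $221,700 + $698,300 = $920,000; Ashcroft Youth $221,700 + $143,500 = $365,200; South Nutrition $221,700 + $1,511,300 = $1,733,000; Redwood Housing $221,700 + $459,200 = $680,900; Granite Transit $221,700 + $38,300 = $260,000.

West Outreach: $920,000 | Ashcroft Youth: $365,200 | South Nutrition: $1,733,000 | Redwood Housing: $680,900 | Granite Transit: $260,000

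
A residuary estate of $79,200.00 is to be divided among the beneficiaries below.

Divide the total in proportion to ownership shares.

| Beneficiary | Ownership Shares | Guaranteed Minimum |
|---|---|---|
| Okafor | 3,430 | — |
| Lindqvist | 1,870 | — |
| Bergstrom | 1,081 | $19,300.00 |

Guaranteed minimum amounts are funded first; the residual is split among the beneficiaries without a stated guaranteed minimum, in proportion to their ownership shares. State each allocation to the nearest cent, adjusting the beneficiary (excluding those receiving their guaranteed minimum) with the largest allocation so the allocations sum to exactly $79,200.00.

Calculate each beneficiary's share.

Okafor: $38,765.47 · Lindqvist: $21,134.53 · Bergstrom: $19,300.00

Guaranteed amounts: Bergstrom $19,300.00. Residual $59,900.00.
Residual split over remaining ownership shares 5,300: Okafor 38,765.4717 → $38,765.47; Lindqvist 21,134.5283 → $21,134.53.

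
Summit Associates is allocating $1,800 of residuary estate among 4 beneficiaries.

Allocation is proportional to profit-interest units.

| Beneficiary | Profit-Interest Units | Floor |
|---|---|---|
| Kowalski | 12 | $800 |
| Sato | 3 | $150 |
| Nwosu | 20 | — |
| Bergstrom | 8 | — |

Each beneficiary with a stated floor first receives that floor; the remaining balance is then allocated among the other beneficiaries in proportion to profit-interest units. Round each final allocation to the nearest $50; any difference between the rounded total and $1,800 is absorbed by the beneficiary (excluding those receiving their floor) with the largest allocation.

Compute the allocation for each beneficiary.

Kowalski: $800 | Sato: $150 | Nwosu: $600 | Bergstrom: $250

Minimums first: Kowalski $800; Sato $150. Remaining pool $850.
Remaining pool split over remaining profit-interest units 28: Nwosu 607.14 → $600; Bergstrom 242.86 → $250.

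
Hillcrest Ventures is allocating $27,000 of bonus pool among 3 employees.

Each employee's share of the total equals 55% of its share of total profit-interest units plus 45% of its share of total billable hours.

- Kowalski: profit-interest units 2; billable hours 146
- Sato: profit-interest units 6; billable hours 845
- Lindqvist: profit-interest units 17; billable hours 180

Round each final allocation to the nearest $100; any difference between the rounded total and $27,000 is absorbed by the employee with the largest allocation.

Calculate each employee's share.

Kowalski: $2,700 | Sato: $12,300 | Lindqvist: $12,000

Totals — profit-interest units 25, billable hours 1,171.
Combined weights (55% profit-interest units + 45% billable hours): Kowalski 0.1001; Sato 0.4567; Lindqvist 0.4432.
Pro-rata amounts: Kowalski 2,702.86; Sato 12,331.51; Lindqvist 11,965.63.
At nearest $100: Kowalski $2,700; Sato $12,300; Lindqvist $12,000. Sum = $27,000.
No rounding difference to absorb.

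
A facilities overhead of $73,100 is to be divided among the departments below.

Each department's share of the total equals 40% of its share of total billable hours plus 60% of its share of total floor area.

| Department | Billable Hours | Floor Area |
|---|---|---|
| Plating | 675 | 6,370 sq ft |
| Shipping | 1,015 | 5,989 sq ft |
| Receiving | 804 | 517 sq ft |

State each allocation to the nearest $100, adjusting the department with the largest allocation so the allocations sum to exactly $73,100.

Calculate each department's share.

Billable hours total 2,494; floor area total 12,876.
Blended shares (40% billable hours + 60% floor area): Plating 0.4051; Shipping 0.4419; Receiving 0.1530.
Raw shares: Plating 29,612.16; Shipping 32,300.55; Receiving 11,187.28.
After rounding ($100): Plating $29,600; Shipping $32,300; Receiving $11,200. Sum = $73,100.
Sum already equals the total — no adjustment.

Plating: $29,600 | Shipping: $32,300 | Receiving: $11,200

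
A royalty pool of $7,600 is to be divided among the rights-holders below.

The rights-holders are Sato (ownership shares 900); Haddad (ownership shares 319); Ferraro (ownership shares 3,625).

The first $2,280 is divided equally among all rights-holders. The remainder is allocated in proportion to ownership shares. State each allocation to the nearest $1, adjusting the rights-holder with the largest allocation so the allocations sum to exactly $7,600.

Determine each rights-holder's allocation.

Sato: $1,748 · Haddad: $1,110 · Ferraro: $4,742

$2,280 shared equally gives $760 per rights-holder.
Remainder $5,320 by ownership shares (total 4,844): Sato 988.44 → $988; Haddad 350.35 → $350; Ferraro 3,981.21 → $3,981.
Rounding difference +$1 on remainder applied to Ferraro.
Totals: Sato $760 + $988 = $1,748; Haddad $760 + $350 = $1,110; Ferraro $760 + $3,982 = $4,742.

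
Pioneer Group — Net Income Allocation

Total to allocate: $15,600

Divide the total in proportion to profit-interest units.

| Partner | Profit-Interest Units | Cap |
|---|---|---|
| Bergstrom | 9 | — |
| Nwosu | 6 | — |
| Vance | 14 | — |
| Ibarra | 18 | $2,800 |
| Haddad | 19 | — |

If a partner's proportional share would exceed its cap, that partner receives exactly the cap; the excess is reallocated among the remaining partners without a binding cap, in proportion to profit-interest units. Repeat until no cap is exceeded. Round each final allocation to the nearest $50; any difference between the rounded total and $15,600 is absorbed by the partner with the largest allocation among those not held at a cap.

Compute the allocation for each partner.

Sum of profit-interest units: 66.
Unconstrained shares: Bergstrom 2,127.27; Nwosu 1,418.18; Vance 3,309.09; Ibarra 4,254.55; Haddad 4,490.91.
Capped: Ibarra ($2,800); remaining pool $12,800 reallocated over remaining profit-interest units 48.
Shares after redistribution: Bergstrom 2,400.00 → $2,400; Nwosu 1,600.00 → $1,600; Vance 3,733.33 → $3,750; Haddad 5,066.67 → $5,050.

Bergstrom: $2,400 | Nwosu: $1,600 | Vance: $3,750 | Ibarra: $2,800 | Haddad: $5,050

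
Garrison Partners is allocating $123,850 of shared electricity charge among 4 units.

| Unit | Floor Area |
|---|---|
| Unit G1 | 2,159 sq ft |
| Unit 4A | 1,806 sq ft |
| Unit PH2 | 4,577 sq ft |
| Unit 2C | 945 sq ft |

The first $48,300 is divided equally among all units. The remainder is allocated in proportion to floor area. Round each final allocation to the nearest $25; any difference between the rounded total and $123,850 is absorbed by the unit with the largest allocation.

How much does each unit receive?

Unit G1: $29,275 | Unit 4A: $26,450 | Unit PH2: $48,525 | Unit 2C: $19,600

Equal tier: $48,300 ÷ 4 = $12,075 apiece.
Remainder $75,550 by floor area (total 9,487): Unit G1 17,193.26 → $17,200; Unit 4A 14,382.13 → $14,375; Unit PH2 36,449.07 → $36,450; Unit 2C 7,525.53 → $7,525.
Totals: Unit G1 $12,075 + $17,200 = $29,275; Unit 4A $12,075 + $14,375 = $26,450; Unit PH2 $12,075 + $36,450 = $48,525; Unit 2C $12,075 + $7,525 = $19,600.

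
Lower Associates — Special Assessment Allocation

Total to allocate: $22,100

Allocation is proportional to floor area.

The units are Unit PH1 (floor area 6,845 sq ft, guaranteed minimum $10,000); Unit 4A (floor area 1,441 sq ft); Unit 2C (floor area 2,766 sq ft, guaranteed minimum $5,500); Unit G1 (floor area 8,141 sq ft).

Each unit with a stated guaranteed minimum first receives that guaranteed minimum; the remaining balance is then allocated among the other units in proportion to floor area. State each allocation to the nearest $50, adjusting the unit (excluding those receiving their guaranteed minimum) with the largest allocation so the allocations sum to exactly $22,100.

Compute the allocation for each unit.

Fund the minimums — Unit PH1 $10,000; Unit 2C $5,500. Residual $6,600.
Residual split over remaining floor area 9,582: Unit 4A 992.55 → $1,000; Unit G1 5,607.45 → $5,600.

Unit PH1: $10,000 | Unit 4A: $1,000 | Unit 2C: $5,500 | Unit G1: $5,600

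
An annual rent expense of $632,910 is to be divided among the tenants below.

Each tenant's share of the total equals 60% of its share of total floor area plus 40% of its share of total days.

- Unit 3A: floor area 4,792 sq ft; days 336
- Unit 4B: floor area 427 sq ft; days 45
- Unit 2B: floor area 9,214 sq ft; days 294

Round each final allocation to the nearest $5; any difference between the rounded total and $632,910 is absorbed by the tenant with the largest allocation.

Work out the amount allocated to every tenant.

Floor area total 14,433; days total 675.
Combined weights (60% floor area + 40% days): Unit 3A 0.3983; Unit 4B 0.0444; Unit 2B 0.5573.
Unrounded shares: Unit 3A 252,101.51; Unit 4B 28,112.38; Unit 2B 352,696.12.
Rounded to nearest $5: Unit 3A $252,100; Unit 4B $28,110; Unit 2B $352,695. Sum = $632,905.
Difference $632,910 − $632,905 = +$5 applied to largest allocation (Unit 2B): Unit 2B becomes $352,700.

Unit 3A: $252,100 · Unit 4B: $28,110 · Unit 2B: $352,700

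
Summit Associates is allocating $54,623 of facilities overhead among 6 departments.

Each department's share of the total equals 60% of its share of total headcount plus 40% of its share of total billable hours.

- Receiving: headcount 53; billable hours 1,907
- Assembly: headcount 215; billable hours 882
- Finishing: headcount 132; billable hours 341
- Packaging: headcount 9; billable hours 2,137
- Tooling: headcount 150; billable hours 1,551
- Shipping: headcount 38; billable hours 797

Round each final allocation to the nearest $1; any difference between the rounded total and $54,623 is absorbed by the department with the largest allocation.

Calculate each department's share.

Totals — headcount 597, billable hours 7,615.
Composite weights (60% headcount + 40% billable hours): Receiving 0.1534; Assembly 0.2624; Finishing 0.1506; Packaging 0.1213; Tooling 0.2322; Shipping 0.0801.
Unrounded shares: Receiving 8,381.19; Assembly 14,333.62; Finishing 8,224.88; Packaging 6,625.63; Tooling 12,684.80; Shipping 4,372.88.
After rounding ($1): Receiving $8,381; Assembly $14,334; Finishing $8,225; Packaging $6,626; Tooling $12,685; Shipping $4,373. Sum = $54,624.
Difference $54,623 − $54,624 = −$1 applied to largest allocation (Assembly): Assembly becomes $14,333.

Receiving: $8,381; Assembly: $14,333; Finishing: $8,225; Packaging: $6,626; Tooling: $12,685; Shipping: $4,373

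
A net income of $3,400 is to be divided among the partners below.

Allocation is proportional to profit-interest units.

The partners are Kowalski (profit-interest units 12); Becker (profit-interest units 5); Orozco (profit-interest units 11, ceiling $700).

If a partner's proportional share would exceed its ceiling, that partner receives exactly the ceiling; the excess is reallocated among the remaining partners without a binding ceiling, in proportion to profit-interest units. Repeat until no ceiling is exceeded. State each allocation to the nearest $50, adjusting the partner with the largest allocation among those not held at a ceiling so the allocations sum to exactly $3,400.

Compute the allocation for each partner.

Profit-interest units total: 28.
Proportional shares (ignoring caps): Kowalski 1,457.14; Becker 607.14; Orozco 1,335.71.
Capped: Orozco ($700); remaining pool $2,700 reallocated over remaining profit-interest units 17.
Shares after redistribution: Kowalski 1,905.88 → $1,900; Becker 794.12 → $800.

Kowalski: $1,900 · Becker: $800 · Orozco: $700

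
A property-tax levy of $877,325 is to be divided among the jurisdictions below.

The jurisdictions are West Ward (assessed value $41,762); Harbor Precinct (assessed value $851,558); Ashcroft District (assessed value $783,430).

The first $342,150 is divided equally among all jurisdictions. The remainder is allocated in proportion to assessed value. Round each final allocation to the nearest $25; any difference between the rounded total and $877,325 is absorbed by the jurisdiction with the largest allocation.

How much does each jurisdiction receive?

First tranche $342,150 split equally: $114,050 each.
Remainder $535,175 by assessed value (total 1,676,750): West Ward 13,329.34 → $13,325; Harbor Precinct 271,795.17 → $271,800; Ashcroft District 250,050.48 → $250,050.
Totals: West Ward $114,050 + $13,325 = $127,375; Harbor Precinct $114,050 + $271,800 = $385,850; Ashcroft District $114,050 + $250,050 = $364,100.

West Ward: $127,375; Harbor Precinct: $385,850; Ashcroft District: $364,100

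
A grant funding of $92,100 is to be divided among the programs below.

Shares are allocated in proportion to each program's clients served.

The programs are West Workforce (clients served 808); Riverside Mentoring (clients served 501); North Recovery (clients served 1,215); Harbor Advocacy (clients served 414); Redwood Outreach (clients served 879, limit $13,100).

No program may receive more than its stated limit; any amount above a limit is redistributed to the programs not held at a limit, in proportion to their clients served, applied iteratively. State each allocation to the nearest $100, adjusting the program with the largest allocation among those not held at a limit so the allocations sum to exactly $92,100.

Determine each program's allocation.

Clients served total: 3,817.
Proportional shares (ignoring caps): West Workforce 19,496.15; Riverside Mentoring 12,088.58; North Recovery 29,316.61; Harbor Advocacy 9,989.36; Redwood Outreach 21,209.30.
Held at cap: Redwood Outreach ($13,100); remaining pool $79,000 reallocated over remaining clients served 2,938.
Remaining shares: West Workforce 21,726.34 → $21,700; Riverside Mentoring 13,471.41 → $13,500; North Recovery 32,670.18 → $32,700; Harbor Advocacy 11,132.06 → $11,100.

West Workforce: $21,700 · Riverside Mentoring: $13,500 · North Recovery: $32,700 · Harbor Advocacy: $11,100 · Redwood Outreach: $13,100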